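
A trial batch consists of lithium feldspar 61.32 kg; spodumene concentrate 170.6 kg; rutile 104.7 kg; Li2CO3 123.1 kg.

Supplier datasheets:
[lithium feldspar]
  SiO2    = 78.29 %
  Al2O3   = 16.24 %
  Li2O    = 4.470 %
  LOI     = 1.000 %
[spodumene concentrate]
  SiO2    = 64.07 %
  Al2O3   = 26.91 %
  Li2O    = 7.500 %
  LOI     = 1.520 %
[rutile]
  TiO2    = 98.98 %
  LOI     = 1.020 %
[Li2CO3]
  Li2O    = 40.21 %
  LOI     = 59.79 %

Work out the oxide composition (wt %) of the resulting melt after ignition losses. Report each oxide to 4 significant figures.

Glass mass = 381.8 kg (batch 459.7 − LOI 77.88).
Composition: TiO2 27.14%, SiO2 41.20%, Al2O3 14.63%, Li2O 17.03%

The intermediate values appear rounded to four significant digits within the worked lines — full float precision is carried from first step to last; a single rounding finalizes each reported figure. All derived quantities are re-derived at exact precision (four oxide percentages, net glass mass, ignition loss, the totals, the yield) starting from the weights for 381.8 kg of glass exactly as printed in the problem or the answer.
Oxide masses out of the charge:
  TiO2: 104.7·0.9898 = 103.6 kg
  SiO2: 61.32·0.7829 + 170.6·0.6407 = 157.3 kg
  Al2O3: 61.32·0.1624 + 170.6·0.2691 = 55.87 kg
  Li2O: 61.32·0.04470 + 170.6·0.07500 + 123.1·0.4021 = 65.03 kg
LOI: 61.32·0.01000 + 170.6·0.01520 + 104.7·0.01020 + 123.1·0.5979 = 77.88 kg
Net of LOI, the glass mass = 459.7 − 77.88 = 381.8 kg (matching Σ of the oxides)
percent share: oxide ÷ glass, ×100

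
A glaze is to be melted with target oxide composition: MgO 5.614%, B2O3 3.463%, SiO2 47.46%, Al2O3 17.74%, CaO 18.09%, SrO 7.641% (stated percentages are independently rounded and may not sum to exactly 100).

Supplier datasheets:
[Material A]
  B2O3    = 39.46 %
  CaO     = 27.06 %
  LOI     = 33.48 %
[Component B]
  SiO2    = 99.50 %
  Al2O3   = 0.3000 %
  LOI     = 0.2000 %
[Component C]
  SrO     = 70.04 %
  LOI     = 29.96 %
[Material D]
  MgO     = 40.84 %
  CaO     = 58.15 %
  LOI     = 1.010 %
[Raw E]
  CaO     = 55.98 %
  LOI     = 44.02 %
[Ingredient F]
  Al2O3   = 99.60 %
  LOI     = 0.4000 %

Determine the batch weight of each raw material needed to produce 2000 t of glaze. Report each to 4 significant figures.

Batch per 2000 t glaze:
  Material A: 175.5 t
  Component B: 954.0 t
  Component C: 218.2 t
  Material D: 274.9 t
  Raw E: 275.9 t
  Ingredient F: 353.4 t
Total batch = 2252 t; LOI loss = 251.7 t; yield = 88.82%

All internal work carries full precision through every step. Intermediates are printed rounded to 4 significant figures across the worked steps. Every reported figure is rounded only once — derived quantities (the yield, six oxide percentages, the totals, ignition loss, net glass mass) are carried from the batch weights on 2000 t of glass in full float precision, exactly as shown in the problem or answer text.
Oxide mass targets, per 2000 t glaze:
  MgO: 5.614% × 2000 = 112.3 t
  B2O3: 3.463% × 2000 = 69.26 t
  SiO2: 47.46% × 2000 = 949.2 t
  Al2O3: 17.74% × 2000 = 354.8 t
  CaO: 18.09% × 2000 = 361.8 t
  SrO: 7.641% × 2000 = 152.8 t
Per-oxide balance check applying the batch weights above, per the basis as stated (every target is met by its sum inside rounding margins):
  MgO: 274.9·0.4084 = 112.3 t (target 112.3 t)
  B2O3: 175.5·0.3946 = 69.25 t (target 69.26 t)
  SiO2: 954.0·0.9950 = 949.2 t (target 949.2 t)
  Al2O3: 954.0·0.003000 + 353.4·0.9960 = 354.8 t (target 354.8 t)
  CaO: 175.5·0.2706 + 274.9·0.5815 + 275.9·0.5598 = 361.8 t (target 361.8 t)
  SrO: 218.2·0.7004 = 152.8 t (target 152.8 t)
Glass-mass closure: the batch minus its LOI: 2000 t (summing oxide targets gives 2000 t; against the stated basis, 2000 t — deltas are rounding alone).
Batch total: Σ batch = 2252 t; the LOI term Σ batch·LOI equals 251.7 t; the yield ratio, glass ÷ batch: 88.82%.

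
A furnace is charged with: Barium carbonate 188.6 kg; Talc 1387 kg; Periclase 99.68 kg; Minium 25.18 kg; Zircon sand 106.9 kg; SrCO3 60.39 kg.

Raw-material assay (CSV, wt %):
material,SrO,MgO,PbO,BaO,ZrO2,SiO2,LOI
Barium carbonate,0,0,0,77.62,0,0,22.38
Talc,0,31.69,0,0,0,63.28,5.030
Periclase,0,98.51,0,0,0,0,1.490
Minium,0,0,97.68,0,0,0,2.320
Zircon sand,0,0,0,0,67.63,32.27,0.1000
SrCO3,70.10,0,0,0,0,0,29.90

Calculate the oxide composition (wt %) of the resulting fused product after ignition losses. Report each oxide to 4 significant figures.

All arithmetic holds full precision end to end. Intermediates are shown rounded to four significant figures on the page — every reported number takes a single rounding — derived quantities (the six compositions, the totals, net glass mass, ignition loss, the yield) are recomputed at full float precision from the batch weights at 1736 kg of glass exactly as printed in the problem or the answer.
Oxide-by-oxide delivered mass:
  SrO: 60.39·0.7010 = 42.33 kg
  MgO: 1387·0.3169 + 99.68·0.9851 = 537.7 kg
  PbO: 25.18·0.9768 = 24.60 kg
  BaO: 188.6·0.7762 = 146.4 kg
  ZrO2: 106.9·0.6763 = 72.30 kg
  SiO2: 1387·0.6328 + 106.9·0.3227 = 912.2 kg
LOI: 188.6·0.2238 + 1387·0.05030 + 99.68·0.01490 + 25.18·0.02320 + 106.9·0.001000 + 60.39·0.2990 = 132.2 kg
Glass mass = batch − LOI = 1868 − 132.2 = 1736 kg (equal to the oxide-mass sum)
each wt % is 100 × oxide ÷ glass

Glass mass = 1736 kg (batch 1868 − LOI 132.2).
Composition: SrO 2.439%, MgO 30.98%, PbO 1.417%, BaO 8.435%, ZrO2 4.166%, SiO2 52.56%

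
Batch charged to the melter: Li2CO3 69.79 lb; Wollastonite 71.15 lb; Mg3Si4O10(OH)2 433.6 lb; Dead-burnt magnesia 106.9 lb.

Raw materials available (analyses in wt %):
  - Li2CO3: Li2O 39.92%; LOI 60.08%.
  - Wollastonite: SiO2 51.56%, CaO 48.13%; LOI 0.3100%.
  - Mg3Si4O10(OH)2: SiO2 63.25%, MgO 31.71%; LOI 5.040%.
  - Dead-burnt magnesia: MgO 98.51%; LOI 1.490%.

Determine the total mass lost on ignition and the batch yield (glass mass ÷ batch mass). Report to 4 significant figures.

The working math carries exact precision through every step. Mid-chain values are printed, rounded to four significant digits, across the worked steps; exactly one rounding is applied to every reported figure; the derived quantities are re-derived at full precision (LOI, totals, yield, net glass mass, the four compositions) using the weight values per 615.8 lb of glass, as they appear in the question or the answer.
Ignition loss by material:
  Li2CO3: 69.79 × 0.6008 = 41.93 lb
  Wollastonite: 71.15 × 0.003100 = 0.2206 lb
  Mg3Si4O10(OH)2: 433.6 × 0.05040 = 21.85 lb
  Dead-burnt magnesia: 106.9 × 0.01490 = 1.593 lb
Total LOI = 65.60 lb
Glass = batch − LOI = 681.4 − 65.60 = 615.8 lb

LOI loss = 65.60 lb; glass = 615.8 lb; yield = 90.37%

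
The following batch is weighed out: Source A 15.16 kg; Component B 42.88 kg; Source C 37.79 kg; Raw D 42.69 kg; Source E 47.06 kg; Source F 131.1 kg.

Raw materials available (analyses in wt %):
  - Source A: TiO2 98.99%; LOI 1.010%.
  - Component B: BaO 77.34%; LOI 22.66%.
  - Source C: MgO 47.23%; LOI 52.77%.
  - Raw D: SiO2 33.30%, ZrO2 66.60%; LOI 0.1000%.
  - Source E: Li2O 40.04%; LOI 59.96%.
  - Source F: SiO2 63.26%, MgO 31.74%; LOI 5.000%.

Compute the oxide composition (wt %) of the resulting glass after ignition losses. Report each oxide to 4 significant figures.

Glass mass = 252.1 kg (batch 316.7 − LOI 64.63).
Composition: BaO 13.16%, SiO2 38.54%, ZrO2 11.28%, MgO 23.59%, Li2O 7.476%, TiO2 5.954%

Values along the way are printed rounded off to 4 significant digits at each printed step. Every computation keeps exact precision at every stage; each reported result carries a single rounding — all derived quantities are re-derived from the batch weights per 252.1 kg of glass at exact precision (yield, ignition loss, totals, net glass mass, the six compositions), as they appear in problem or answer.
Oxide masses out of the charge:
  BaO: 42.88·0.7734 = 33.16 kg
  SiO2: 42.69·0.3330 + 131.1·0.6326 = 97.15 kg
  ZrO2: 42.69·0.6660 = 28.43 kg
  MgO: 37.79·0.4723 + 131.1·0.3174 = 59.46 kg
  Li2O: 47.06·0.4004 = 18.84 kg
  TiO2: 15.16·0.9899 = 15.01 kg
LOI: 15.16·0.01010 + 42.88·0.2266 + 37.79·0.5277 + 42.69·0.001000 + 47.06·0.5996 + 131.1·0.05000 = 64.63 kg
batch − LOI leaves glass = 316.7 − 64.63 = 252.1 kg (equal to the oxide-mass sum)
wt % = oxide mass / glass mass × 100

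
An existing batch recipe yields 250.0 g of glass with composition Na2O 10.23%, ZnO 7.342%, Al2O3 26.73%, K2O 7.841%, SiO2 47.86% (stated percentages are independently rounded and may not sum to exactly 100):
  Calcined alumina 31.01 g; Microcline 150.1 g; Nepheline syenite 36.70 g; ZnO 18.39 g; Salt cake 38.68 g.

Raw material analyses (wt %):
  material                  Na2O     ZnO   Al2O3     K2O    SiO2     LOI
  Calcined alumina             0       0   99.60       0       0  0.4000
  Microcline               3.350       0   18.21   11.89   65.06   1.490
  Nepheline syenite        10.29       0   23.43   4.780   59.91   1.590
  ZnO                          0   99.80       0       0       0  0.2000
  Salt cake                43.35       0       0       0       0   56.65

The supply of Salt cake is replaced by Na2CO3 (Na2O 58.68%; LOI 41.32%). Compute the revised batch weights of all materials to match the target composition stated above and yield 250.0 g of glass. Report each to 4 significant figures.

Working values are rounded to four significant figures when quoted; the whole derivation holds full precision from first step to last. Each reported value undergoes a single rounding; all derived quantities (five oxide percentages, glass mass, yield, LOI, the totals) are rebuilt in full precision using the weight values per 250.0 g of glass as given in either problem or answer.
Target masses of each oxide per 250.0 g glass:
  Na2O: 10.23% × 250.0 = 25.58 g
  ZnO: 7.342% × 250.0 = 18.36 g
  Al2O3: 26.73% × 250.0 = 66.82 g
  K2O: 7.841% × 250.0 = 19.60 g
  SiO2: 47.86% × 250.0 = 119.6 g
Sums-versus-targets review given the weights on record, at the basis given (every target is met by its sum modulo rounding of the values):
  Na2O: 150.1·0.03350 + 36.70·0.1029 + 28.58·0.5868 = 25.58 g (target 25.58 g)
  ZnO: 18.39·0.9980 = 18.35 g (target 18.36 g)
  Al2O3: 31.01·0.9960 + 150.1·0.1821 + 36.70·0.2343 = 66.82 g (target 66.82 g)
  K2O: 150.1·0.1189 + 36.70·0.04780 = 19.60 g (target 19.60 g)
  SiO2: 150.1·0.6506 + 36.70·0.5991 = 119.6 g (target 119.6 g)
Glass-mass closure: total batch − LOI = 250.0 g (the targets, summed, come to 250.0 g; versus the stated basis of 250.0 g — any gap is answer rounding).
Whole-batch sum: Σ batch = 264.8 g; LOI removed, Σ of batch·LOI: 14.79 g; the yield ratio, glass ÷ batch: 94.41%.

Revised batch per 250.0 g glass:
  Calcined alumina: 31.01 g
  Microcline: 150.1 g
  Nepheline syenite: 36.70 g
  ZnO: 18.39 g
  Na2CO3: 28.58 g
Total batch = 264.8 g; LOI loss = 14.79 g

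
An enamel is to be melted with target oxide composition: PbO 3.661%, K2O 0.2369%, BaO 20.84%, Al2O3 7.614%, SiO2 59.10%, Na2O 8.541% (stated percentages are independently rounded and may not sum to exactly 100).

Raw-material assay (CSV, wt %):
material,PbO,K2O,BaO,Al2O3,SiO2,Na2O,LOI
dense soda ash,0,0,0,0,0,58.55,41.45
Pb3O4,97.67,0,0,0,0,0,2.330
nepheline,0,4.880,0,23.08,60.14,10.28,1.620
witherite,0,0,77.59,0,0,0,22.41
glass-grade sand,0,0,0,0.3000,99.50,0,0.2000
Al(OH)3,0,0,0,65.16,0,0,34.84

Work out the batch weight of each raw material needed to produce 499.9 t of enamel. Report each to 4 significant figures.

Batch per 499.9 t enamel:
  dense soda ash: 68.66 t
  Pb3O4: 18.74 t
  nepheline: 24.27 t
  witherite: 134.3 t
  glass-grade sand: 282.3 t
  Al(OH)3: 48.52 t
Total batch = 576.8 t; LOI loss = 76.85 t; yield = 86.68%

Mid-chain values appear rounded to four significant digits alongside each step. Every computation holds exact precision through the solve. Every reported value includes exactly one rounding; all derived quantities, including ignition loss, the six compositions, totals, yield, glass mass, are rebuilt from the weighed amounts on 499.9 t of glass at exact precision, as they appear in problem or answer.
Target oxide masses per 499.9 t enamel:
  PbO: 3.661% × 499.9 = 18.30 t
  K2O: 0.2369% × 499.9 = 1.184 t
  BaO: 20.84% × 499.9 = 104.2 t
  Al2O3: 7.614% × 499.9 = 38.06 t
  SiO2: 59.10% × 499.9 = 295.4 t
  Na2O: 8.541% × 499.9 = 42.70 t
Sums-versus-targets review using the reported weights, per the basis as stated (oxide sums agree with the targets exact up to rounding of places):
  PbO: 18.74·0.9767 = 18.30 t (target 18.30 t)
  K2O: 24.27·0.04880 = 1.184 t (target 1.184 t)
  BaO: 134.3·0.7759 = 104.2 t (target 104.2 t)
  Al2O3: 24.27·0.2308 + 282.3·0.003000 + 48.52·0.6516 = 38.06 t (target 38.06 t)
  SiO2: 24.27·0.6014 + 282.3·0.9950 = 295.5 t (target 295.4 t)
  Na2O: 68.66·0.5855 + 24.27·0.1028 = 42.70 t (target 42.70 t)
Glass-mass closure: total batch − LOI = 499.9 t (the Σ of target masses is 499.9 t; against the stated basis, 499.9 t — differing by rounding only).
Whole-batch sum: Σ batch = 576.8 t; LOI removed, Σ of batch·LOI: 76.85 t; the yield ratio, glass ÷ batch: 86.68%.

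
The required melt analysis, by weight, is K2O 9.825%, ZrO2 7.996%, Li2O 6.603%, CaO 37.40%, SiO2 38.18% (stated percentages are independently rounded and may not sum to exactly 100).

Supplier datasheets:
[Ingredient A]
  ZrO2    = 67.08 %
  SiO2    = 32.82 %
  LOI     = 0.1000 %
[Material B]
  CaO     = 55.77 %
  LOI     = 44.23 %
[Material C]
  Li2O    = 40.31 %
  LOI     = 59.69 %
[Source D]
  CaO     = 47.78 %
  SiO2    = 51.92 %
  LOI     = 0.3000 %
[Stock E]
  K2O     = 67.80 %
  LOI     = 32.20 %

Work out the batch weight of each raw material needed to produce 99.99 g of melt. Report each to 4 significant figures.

Batch per 99.99 g melt:
  Ingredient A: 11.92 g
  Material B: 10.51 g
  Material C: 16.38 g
  Source D: 65.99 g
  Stock E: 14.49 g
Total batch = 119.3 g; LOI loss = 19.30 g; yield = 83.82%

The intermediate values appear with 4-significant-figure rounding across the worked steps; each numeric step runs at full precision through every step — each reported result takes just one rounding; the derived quantities are re-derived from the weighed amounts at 99.99 g of glass at exact precision (net glass mass, LOI, totals, the yield, five oxide percentages) as set out in problem or answer.
Oxide-by-oxide targets in 99.99 g melt:
  K2O: 9.825% × 99.99 = 9.824 g
  ZrO2: 7.996% × 99.99 = 7.995 g
  Li2O: 6.603% × 99.99 = 6.602 g
  CaO: 37.40% × 99.99 = 37.40 g
  SiO2: 38.18% × 99.99 = 38.18 g
Sums-versus-targets review from the weights as reported, for the quoted basis mass (target by target, the sums agree up to rounding of the answer):
  K2O: 14.49·0.6780 = 9.824 g (target 9.824 g)
  ZrO2: 11.92·0.6708 = 7.996 g (target 7.995 g)
  Li2O: 16.38·0.4031 = 6.603 g (target 6.602 g)
  CaO: 10.51·0.5577 + 65.99·0.4778 = 37.39 g (target 37.40 g)
  SiO2: 11.92·0.3282 + 65.99·0.5192 = 38.17 g (target 38.18 g)
Auditing the glass mass value: total batch − LOI = 99.99 g (the targets, summed, come to 99.99 g; the stated basis being 99.99 g — any gap is answer rounding).
Adding the batch up: Σ batch = 119.3 g; LOI removed, Σ of batch·LOI: 19.30 g; the yield ratio, glass ÷ batch: 83.82%.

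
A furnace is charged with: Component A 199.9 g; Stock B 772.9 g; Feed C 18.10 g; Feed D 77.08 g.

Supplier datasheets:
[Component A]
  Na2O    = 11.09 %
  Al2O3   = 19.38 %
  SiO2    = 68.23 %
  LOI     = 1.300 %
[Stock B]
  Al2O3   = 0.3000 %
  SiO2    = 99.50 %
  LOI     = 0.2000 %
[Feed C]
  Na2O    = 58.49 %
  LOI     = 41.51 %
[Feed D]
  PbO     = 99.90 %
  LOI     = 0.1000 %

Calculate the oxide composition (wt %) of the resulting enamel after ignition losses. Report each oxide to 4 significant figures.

Full precision is maintained throughout. The intermediate values are shown (rounded to 4 significant digits) between the steps; each reported number receives exactly one rounding. All derived quantities are computed in full float precision (totals, four oxide percentages, glass mass, LOI, the yield) using the weight values at 1056 g of glass as set out in the problem or the answer.
Oxide-by-oxide delivered mass:
  PbO: 77.08·0.9990 = 77.00 g
  Na2O: 199.9·0.1109 + 18.10·0.5849 = 32.76 g
  Al2O3: 199.9·0.1938 + 772.9·0.003000 = 41.06 g
  SiO2: 199.9·0.6823 + 772.9·0.9950 = 905.4 g
LOI: 199.9·0.01300 + 772.9·0.002000 + 18.10·0.4151 + 77.08·0.001000 = 11.73 g
Resulting glass, batch − LOI: 1068 − 11.73 = 1056 g (consistent with Σ oxide mass)
each wt % is 100 × oxide ÷ glass

Glass mass = 1056 g (batch 1068 − LOI 11.73).
Composition: PbO 7.290%, Na2O 3.101%, Al2O3 3.887%, SiO2 85.72%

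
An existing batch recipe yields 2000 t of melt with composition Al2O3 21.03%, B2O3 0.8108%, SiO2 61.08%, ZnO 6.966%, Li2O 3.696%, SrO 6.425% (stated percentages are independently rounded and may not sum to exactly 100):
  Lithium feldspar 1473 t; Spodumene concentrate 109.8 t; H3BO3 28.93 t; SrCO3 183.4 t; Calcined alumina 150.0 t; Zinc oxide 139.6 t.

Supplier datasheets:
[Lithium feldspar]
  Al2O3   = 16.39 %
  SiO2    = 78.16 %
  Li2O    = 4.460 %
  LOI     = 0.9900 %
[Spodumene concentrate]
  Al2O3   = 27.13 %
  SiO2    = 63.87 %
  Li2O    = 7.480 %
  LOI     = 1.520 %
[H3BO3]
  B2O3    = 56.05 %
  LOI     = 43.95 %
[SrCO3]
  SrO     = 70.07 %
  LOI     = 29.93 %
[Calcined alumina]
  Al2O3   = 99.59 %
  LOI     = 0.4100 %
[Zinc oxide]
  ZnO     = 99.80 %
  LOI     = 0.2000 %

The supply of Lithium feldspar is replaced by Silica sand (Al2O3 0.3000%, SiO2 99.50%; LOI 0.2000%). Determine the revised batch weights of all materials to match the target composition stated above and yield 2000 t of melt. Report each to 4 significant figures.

Revised batch per 2000 t melt:
  Silica sand: 593.4 t
  Spodumene concentrate: 988.2 t
  H3BO3: 28.93 t
  SrCO3: 183.4 t
  Calcined alumina: 151.3 t
  Zinc oxide: 139.6 t
Total batch = 2085 t; LOI loss = 84.71 t

Every computation holds full precision at all times. In-progress results are displayed, with 4-significant-digit rounding, between the steps. Every reported result undergoes a single rounding; derived quantities (the totals, ignition loss, yield, six oxide percentages, net glass mass) are carried using the weight values at 2000 t of glass in full precision, as they appear in the question or the answer.
The oxide mass targets at 2000 t melt:
  Al2O3: 21.03% × 2000 = 420.6 t
  B2O3: 0.8108% × 2000 = 16.22 t
  SiO2: 61.08% × 2000 = 1222 t
  ZnO: 6.966% × 2000 = 139.3 t
  Li2O: 3.696% × 2000 = 73.92 t
  SrO: 6.425% × 2000 = 128.5 t
Mass-balance tally per oxide given the weights on record, per the basis as stated (sums match the target masses exact up to rounding of places):
  Al2O3: 593.4·0.003000 + 988.2·0.2713 + 151.3·0.9959 = 420.6 t (target 420.6 t)
  B2O3: 28.93·0.5605 = 16.22 t (target 16.22 t)
  SiO2: 593.4·0.9950 + 988.2·0.6387 = 1222 t (target 1222 t)
  ZnO: 139.6·0.9980 = 139.3 t (target 139.3 t)
  Li2O: 988.2·0.07480 = 73.92 t (target 73.92 t)
  SrO: 183.4·0.7007 = 128.5 t (target 128.5 t)
Glass-mass closure: batch total minus LOI = 2000 t (per-oxide target masses sum to 2000 t; against the stated basis, 2000 t — gaps are rounding artifacts).
Batch total: Σ batch = 2085 t; ignition loss, Σ(batch × LOI) = 84.71 t; yield, glass over the total, = 95.94%.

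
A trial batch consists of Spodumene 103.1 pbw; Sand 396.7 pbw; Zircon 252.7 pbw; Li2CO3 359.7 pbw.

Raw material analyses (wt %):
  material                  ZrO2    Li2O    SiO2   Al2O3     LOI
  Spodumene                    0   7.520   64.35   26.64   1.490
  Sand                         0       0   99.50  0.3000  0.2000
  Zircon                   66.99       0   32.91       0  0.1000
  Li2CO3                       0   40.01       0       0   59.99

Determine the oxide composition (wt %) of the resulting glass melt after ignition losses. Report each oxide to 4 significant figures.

Glass mass = 893.8 pbw (batch 1112 − LOI 218.4).
Composition: ZrO2 18.94%, Li2O 16.97%, SiO2 60.89%, Al2O3 3.206%

Every computation keeps full float precision at all times. The intermediate values are printed rounded to four significant figures in the working; a single rounding produces every reported value; derived quantities (the totals, LOI, four oxide percentages, net glass mass, the yield) are rebuilt at exact precision from the weighed amounts at 893.8 pbw of glass, exactly as printed in the problem or answer text.
Delivered oxide masses:
  ZrO2: 252.7·0.6699 = 169.3 pbw
  Li2O: 103.1·0.07520 + 359.7·0.4001 = 151.7 pbw
  SiO2: 103.1·0.6435 + 396.7·0.9950 + 252.7·0.3291 = 544.2 pbw
  Al2O3: 103.1·0.2664 + 396.7·0.003000 = 28.66 pbw
LOI: 103.1·0.01490 + 396.7·0.002000 + 252.7·0.001000 + 359.7·0.5999 = 218.4 pbw
The glass mass, total less LOI, = 1112 − 218.4 = 893.8 pbw (= the summed oxide contributions)
each wt % is 100 × oxide ÷ glass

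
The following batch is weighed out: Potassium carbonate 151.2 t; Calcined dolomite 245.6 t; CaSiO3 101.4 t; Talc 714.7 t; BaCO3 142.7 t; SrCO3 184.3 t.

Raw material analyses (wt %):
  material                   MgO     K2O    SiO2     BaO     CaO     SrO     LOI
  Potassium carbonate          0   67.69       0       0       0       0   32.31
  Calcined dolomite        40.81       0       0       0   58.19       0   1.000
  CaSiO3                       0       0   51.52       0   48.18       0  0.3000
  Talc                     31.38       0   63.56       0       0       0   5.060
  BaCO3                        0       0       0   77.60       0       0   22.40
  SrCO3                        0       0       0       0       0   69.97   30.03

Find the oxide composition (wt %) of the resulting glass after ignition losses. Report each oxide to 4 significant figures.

Intermediates are displayed rounded to 4 significant figures in the printout. Each numeric step maintains full precision throughout — each reported figure is rounded exactly once. Derived quantities, including LOI, yield, the totals, six oxide percentages, glass mass, are computed from the batch weights at 1365 t of glass in exact precision, precisely as stated by the problem or the answer.
Oxide masses out of the charge:
  MgO: 245.6·0.4081 + 714.7·0.3138 = 324.5 t
  K2O: 151.2·0.6769 = 102.3 t
  SiO2: 101.4·0.5152 + 714.7·0.6356 = 506.5 t
  BaO: 142.7·0.7760 = 110.7 t
  CaO: 245.6·0.5819 + 101.4·0.4818 = 191.8 t
  SrO: 184.3·0.6997 = 129.0 t
LOI: 151.2·0.3231 + 245.6·0.01000 + 101.4·0.003000 + 714.7·0.05060 + 142.7·0.2240 + 184.3·0.3003 = 175.1 t
The glass mass, total less LOI, = 1540 − 175.1 = 1365 t (the oxide masses sum to this)
each oxide over glass, ×100, is wt %

Glass mass = 1365 t (batch 1540 − LOI 175.1).
Composition: MgO 23.78%, K2O 7.499%, SiO2 37.11%, BaO 8.114%, CaO 14.05%, SrO 9.449%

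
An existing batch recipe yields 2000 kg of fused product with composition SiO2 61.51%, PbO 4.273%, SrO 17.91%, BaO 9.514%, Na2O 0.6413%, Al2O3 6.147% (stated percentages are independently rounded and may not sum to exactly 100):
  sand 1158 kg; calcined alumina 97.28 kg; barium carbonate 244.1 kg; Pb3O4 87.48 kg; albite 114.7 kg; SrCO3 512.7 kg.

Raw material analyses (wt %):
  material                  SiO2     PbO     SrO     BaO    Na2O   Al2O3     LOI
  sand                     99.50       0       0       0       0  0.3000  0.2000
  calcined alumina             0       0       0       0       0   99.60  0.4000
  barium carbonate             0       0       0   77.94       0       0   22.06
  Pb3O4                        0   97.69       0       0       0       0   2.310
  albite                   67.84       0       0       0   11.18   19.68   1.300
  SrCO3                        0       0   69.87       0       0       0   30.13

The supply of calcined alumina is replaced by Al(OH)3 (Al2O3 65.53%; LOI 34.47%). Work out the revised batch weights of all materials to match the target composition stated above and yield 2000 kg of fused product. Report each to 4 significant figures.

Values along the way are displayed, rounded to four significant digits, in the working. The working math carries full precision through every step — every reported number takes exactly one rounding — derived quantities (yield, LOI, glass mass, totals, six oxide percentages) are computed from the weighed amounts for 2000 kg of glass in full precision as given in the question or the answer.
Oxide mass targets, per 2000 kg fused product:
  SiO2: 61.51% × 2000 = 1230 kg
  PbO: 4.273% × 2000 = 85.46 kg
  SrO: 17.91% × 2000 = 358.2 kg
  BaO: 9.514% × 2000 = 190.3 kg
  Na2O: 0.6413% × 2000 = 12.83 kg
  Al2O3: 6.147% × 2000 = 122.9 kg
Mass-balance tally per oxide using the reported weights, under the basis named above (summed amounts equal target values exact up to rounding of places):
  SiO2: 1158·0.9950 + 114.7·0.6784 = 1230 kg (target 1230 kg)
  PbO: 87.48·0.9769 = 85.46 kg (target 85.46 kg)
  SrO: 512.7·0.6987 = 358.2 kg (target 358.2 kg)
  BaO: 244.1·0.7794 = 190.3 kg (target 190.3 kg)
  Na2O: 114.7·0.1118 = 12.82 kg (target 12.83 kg)
  Al2O3: 1158·0.003000 + 147.9·0.6553 + 114.7·0.1968 = 123.0 kg (target 122.9 kg)
Glass-mass sanity pass: batch total minus LOI = 2000 kg (summing oxide targets gives 2000 kg; stated basis 2000 kg — gaps are rounding artifacts).
Total batch = Σ batch = 2265 kg; ignition loss, Σ(batch × LOI) = 265.1 kg; yield, glass over the total, = 88.29%.

Revised batch per 2000 kg fused product:
  sand: 1158 kg
  Al(OH)3: 147.9 kg
  barium carbonate: 244.1 kg
  Pb3O4: 87.48 kg
  albite: 114.7 kg
  SrCO3: 512.7 kg
Total batch = 2265 kg; LOI loss = 265.1 kg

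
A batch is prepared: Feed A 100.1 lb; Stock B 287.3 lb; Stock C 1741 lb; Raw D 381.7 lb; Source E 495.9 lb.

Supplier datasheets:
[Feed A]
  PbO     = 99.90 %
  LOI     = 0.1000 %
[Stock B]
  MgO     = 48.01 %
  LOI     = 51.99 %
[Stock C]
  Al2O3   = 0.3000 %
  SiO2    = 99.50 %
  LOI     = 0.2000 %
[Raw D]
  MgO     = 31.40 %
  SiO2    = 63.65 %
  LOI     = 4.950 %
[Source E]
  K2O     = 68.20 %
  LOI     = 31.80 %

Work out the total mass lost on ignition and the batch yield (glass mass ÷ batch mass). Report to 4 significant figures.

LOI loss = 329.5 lb; glass = 2676 lb; yield = 89.04%

Values along the way are shown (rounded to 4 significant digits) across the worked steps — the working math keeps full float precision at every stage; each reported value is rounded exactly once — derived quantities are rebuilt from the weighed amounts per 2676 lb of glass at exact precision (the five compositions, yield, ignition loss, the totals, net glass mass) as set out in the problem or answer text.
Per-material ignition loss:
  Feed A: 100.1 × 0.001000 = 0.1001 lb
  Stock B: 287.3 × 0.5199 = 149.4 lb
  Stock C: 1741 × 0.002000 = 3.482 lb
  Raw D: 381.7 × 0.04950 = 18.89 lb
  Source E: 495.9 × 0.3180 = 157.7 lb
Total LOI = 329.5 lb
Glass = batch − LOI = 3006 − 329.5 = 2676 lb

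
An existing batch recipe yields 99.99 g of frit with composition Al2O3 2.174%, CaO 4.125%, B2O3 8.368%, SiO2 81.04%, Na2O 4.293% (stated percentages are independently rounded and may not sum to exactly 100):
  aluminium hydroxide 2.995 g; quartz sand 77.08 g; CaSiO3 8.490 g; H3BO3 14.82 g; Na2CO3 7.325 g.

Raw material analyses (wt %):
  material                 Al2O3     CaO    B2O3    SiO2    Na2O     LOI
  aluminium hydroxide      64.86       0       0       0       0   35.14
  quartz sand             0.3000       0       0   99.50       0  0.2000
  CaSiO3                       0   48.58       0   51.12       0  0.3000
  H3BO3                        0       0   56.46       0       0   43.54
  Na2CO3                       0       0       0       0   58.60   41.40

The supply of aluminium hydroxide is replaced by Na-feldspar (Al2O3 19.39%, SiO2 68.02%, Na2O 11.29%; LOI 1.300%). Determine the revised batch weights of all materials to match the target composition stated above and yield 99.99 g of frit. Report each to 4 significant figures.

Mid-chain values appear with 4-significant-figure rounding in the printout. All internal work maintains full float precision at each step; a single rounding finalizes every reported figure. All derived quantities (yield, the totals, net glass mass, LOI, the five compositions) are computed using the weight values for 99.99 g of glass in full float precision, as written in the question or the answer.
Per-oxide target masses for 99.99 g frit:
  Al2O3: 2.174% × 99.99 = 2.174 g
  CaO: 4.125% × 99.99 = 4.125 g
  B2O3: 8.368% × 99.99 = 8.367 g
  SiO2: 81.04% × 99.99 = 81.03 g
  Na2O: 4.293% × 99.99 = 4.293 g
Oxide-by-oxide audit from the weights as reported, for the quoted basis mass (delivered sums recover each target net of answer rounding effects):
  Al2O3: 10.13·0.1939 + 70.16·0.003000 = 2.175 g (target 2.174 g)
  CaO: 8.490·0.4858 = 4.124 g (target 4.125 g)
  B2O3: 14.82·0.5646 = 8.367 g (target 8.367 g)
  SiO2: 10.13·0.6802 + 70.16·0.9950 + 8.490·0.5112 = 81.04 g (target 81.03 g)
  Na2O: 10.13·0.1129 + 5.374·0.5860 = 4.293 g (target 4.293 g)
Glass-mass bookkeeping: total charge less LOI = 100.0 g (targets for the oxides total 99.99 g; the stated basis being 99.99 g — differing by rounding only).
Adding the batch up: Σ batch = 109.0 g; loss to ignition Σ batch·LOI = 8.975 g; as yield: glass ÷ batch → 91.76%.

Revised batch per 99.99 g frit:
  Na-feldspar: 10.13 g
  quartz sand: 70.16 g
  CaSiO3: 8.490 g
  H3BO3: 14.82 g
  Na2CO3: 5.374 g
Total batch = 109.0 g; LOI loss = 8.975 g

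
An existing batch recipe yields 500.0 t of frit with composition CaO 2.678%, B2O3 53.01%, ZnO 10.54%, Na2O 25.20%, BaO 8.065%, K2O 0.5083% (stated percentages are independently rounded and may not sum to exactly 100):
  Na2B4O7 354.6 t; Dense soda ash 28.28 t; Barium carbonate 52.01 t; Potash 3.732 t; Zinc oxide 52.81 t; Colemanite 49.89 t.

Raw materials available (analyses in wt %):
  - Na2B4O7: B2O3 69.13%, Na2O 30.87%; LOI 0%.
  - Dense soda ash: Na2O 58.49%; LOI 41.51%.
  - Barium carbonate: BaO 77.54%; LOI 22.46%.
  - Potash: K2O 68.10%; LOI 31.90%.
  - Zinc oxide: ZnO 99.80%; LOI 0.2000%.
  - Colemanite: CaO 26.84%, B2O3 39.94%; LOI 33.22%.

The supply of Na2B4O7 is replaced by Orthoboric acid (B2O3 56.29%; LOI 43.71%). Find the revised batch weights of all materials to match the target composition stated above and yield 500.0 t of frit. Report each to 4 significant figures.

The whole derivation runs at full float precision throughout. Rounding to 4 significant digits extends to each mid-chain value as printed; a single rounding finalizes each reported figure; all derived quantities are rebuilt from the weighed amounts on 500.0 t of glass at exact precision (glass mass, LOI, yield, the totals, six oxide percentages) as given in either problem or answer.
Oxide mass targets, per 500.0 t frit:
  CaO: 2.678% × 500.0 = 13.39 t
  B2O3: 53.01% × 500.0 = 265.0 t
  ZnO: 10.54% × 500.0 = 52.70 t
  Na2O: 25.20% × 500.0 = 126.0 t
  BaO: 8.065% × 500.0 = 40.32 t
  K2O: 0.5083% × 500.0 = 2.541 t
Oxide-by-oxide audit on the weights just shown, under the basis named above (summed amounts equal target values exact up to rounding of places):
  CaO: 49.89·0.2684 = 13.39 t (target 13.39 t)
  B2O3: 435.5·0.5629 + 49.89·0.3994 = 265.1 t (target 265.0 t)
  ZnO: 52.81·0.9980 = 52.70 t (target 52.70 t)
  Na2O: 215.4·0.5849 = 126.0 t (target 126.0 t)
  BaO: 52.01·0.7754 = 40.33 t (target 40.32 t)
  K2O: 3.732·0.6810 = 2.541 t (target 2.541 t)
Glass-mass sanity pass: total batch − LOI = 500.0 t (oxide target masses add up to 500.0 t; with the basis standing at 500.0 t — deltas are rounding alone).
Batch grand total — Σ batch = 809.3 t; ignition loss, Σ(batch × LOI) = 309.3 t; yield, glass over the total, = 61.78%.

Revised batch per 500.0 t frit:
  Orthoboric acid: 435.5 t
  Dense soda ash: 215.4 t
  Barium carbonate: 52.01 t
  Potash: 3.732 t
  Zinc oxide: 52.81 t
  Colemanite: 49.89 t
Total batch = 809.3 t; LOI loss = 309.3 t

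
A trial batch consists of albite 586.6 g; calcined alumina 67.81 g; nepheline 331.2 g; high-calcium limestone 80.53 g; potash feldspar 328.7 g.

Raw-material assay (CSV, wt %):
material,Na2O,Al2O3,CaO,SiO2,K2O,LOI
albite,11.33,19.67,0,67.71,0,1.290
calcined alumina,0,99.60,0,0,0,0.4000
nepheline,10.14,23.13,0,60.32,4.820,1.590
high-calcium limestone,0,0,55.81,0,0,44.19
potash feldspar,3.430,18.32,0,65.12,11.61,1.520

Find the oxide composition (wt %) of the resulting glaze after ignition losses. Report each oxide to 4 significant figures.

Glass mass = 1341 g (batch 1395 − LOI 53.69).
Composition: Na2O 8.300%, Al2O3 23.84%, CaO 3.351%, SiO2 60.47%, K2O 4.036%

Every computation holds exact precision from first step to last. Intermediates are displayed, with 4-significant-digit rounding, across the worked steps — each reported value sees exactly one rounding — the derived quantities, which include ignition loss, glass mass, yield, the totals, five oxide percentages, are carried at exact precision, as quoted within question or answer, from the weighed amounts per 1341 g of glass.
Mass of each oxide from the mix:
  Na2O: 586.6·0.1133 + 331.2·0.1014 + 328.7·0.03430 = 111.3 g
  Al2O3: 586.6·0.1967 + 67.81·0.9960 + 331.2·0.2313 + 328.7·0.1832 = 319.7 g
  CaO: 80.53·0.5581 = 44.94 g
  SiO2: 586.6·0.6771 + 331.2·0.6032 + 328.7·0.6512 = 811.0 g
  K2O: 331.2·0.04820 + 328.7·0.1161 = 54.13 g
LOI: 586.6·0.01290 + 67.81·0.004000 + 331.2·0.01590 + 80.53·0.4419 + 328.7·0.01520 = 53.69 g
Net of LOI, the glass mass = 1395 − 53.69 = 1341 g (the oxide masses sum to this)
each oxide over glass, ×100, is wt %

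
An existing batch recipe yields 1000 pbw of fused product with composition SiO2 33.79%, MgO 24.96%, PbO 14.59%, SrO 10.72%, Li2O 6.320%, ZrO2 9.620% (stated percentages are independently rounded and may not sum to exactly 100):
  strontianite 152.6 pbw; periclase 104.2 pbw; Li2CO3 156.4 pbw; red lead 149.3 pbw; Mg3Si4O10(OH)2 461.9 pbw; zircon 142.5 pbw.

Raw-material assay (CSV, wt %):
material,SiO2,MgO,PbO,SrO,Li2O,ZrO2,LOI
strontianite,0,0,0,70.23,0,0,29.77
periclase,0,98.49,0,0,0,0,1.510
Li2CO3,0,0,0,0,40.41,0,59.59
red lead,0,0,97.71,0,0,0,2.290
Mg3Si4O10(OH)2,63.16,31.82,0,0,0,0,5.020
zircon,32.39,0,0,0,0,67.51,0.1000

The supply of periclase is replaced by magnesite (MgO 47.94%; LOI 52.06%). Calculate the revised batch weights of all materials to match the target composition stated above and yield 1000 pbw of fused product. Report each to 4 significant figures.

Every computation keeps full precision throughout. Working values appear, rounded to 4 significant figures, in the printout; every reported number is rounded a single time. The derived quantities, including net glass mass, the totals, six oxide percentages, LOI, yield, are re-derived from the batch weights for 1000 pbw of glass in full precision, as they appear in the question or the answer.
Target oxide masses per 1000 pbw fused product:
  SiO2: 33.79% × 1000 = 337.9 pbw
  MgO: 24.96% × 1000 = 249.6 pbw
  PbO: 14.59% × 1000 = 145.9 pbw
  SrO: 10.72% × 1000 = 107.2 pbw
  Li2O: 6.320% × 1000 = 63.20 pbw
  ZrO2: 9.620% × 1000 = 96.20 pbw
A balance pass over the oxides, on the weights just shown, under the basis named above (delivered sums recover each target inside rounding margins):
  SiO2: 461.9·0.6316 + 142.5·0.3239 = 337.9 pbw (target 337.9 pbw)
  MgO: 214.1·0.4794 + 461.9·0.3182 = 249.6 pbw (target 249.6 pbw)
  PbO: 149.3·0.9771 = 145.9 pbw (target 145.9 pbw)
  SrO: 152.6·0.7023 = 107.2 pbw (target 107.2 pbw)
  Li2O: 156.4·0.4041 = 63.20 pbw (target 63.20 pbw)
  ZrO2: 142.5·0.6751 = 96.20 pbw (target 96.20 pbw)
Consistency of the glass mass: the batch minus its LOI: 1000 pbw (the targets, summed, come to 1000 pbw; the stated basis being 1000 pbw — any gap is answer rounding).
Whole-batch sum: Σ batch = 1277 pbw; LOI loss = Σ batch·LOI = 276.8 pbw; glass ÷ batch gives a yield of 78.32%.

Revised batch per 1000 pbw fused product:
  strontianite: 152.6 pbw
  magnesite: 214.1 pbw
  Li2CO3: 156.4 pbw
  red lead: 149.3 pbw
  Mg3Si4O10(OH)2: 461.9 pbw
  zircon: 142.5 pbw
Total batch = 1277 pbw; LOI loss = 276.8 pbw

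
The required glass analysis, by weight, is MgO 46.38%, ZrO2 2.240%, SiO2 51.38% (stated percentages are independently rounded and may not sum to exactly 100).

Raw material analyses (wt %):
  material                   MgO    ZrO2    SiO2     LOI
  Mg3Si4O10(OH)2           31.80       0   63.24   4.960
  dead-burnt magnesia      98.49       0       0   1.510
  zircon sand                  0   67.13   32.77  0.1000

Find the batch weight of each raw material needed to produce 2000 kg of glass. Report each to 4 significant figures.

Batch per 2000 kg glass:
  Mg3Si4O10(OH)2: 1590 kg
  dead-burnt magnesia: 428.3 kg
  zircon sand: 66.74 kg
Total batch = 2085 kg; LOI loss = 85.40 kg; yield = 95.90%

Rounding to four significant digits governs each working value as shown — all internal work runs at full float precision in every operation. Every reported figure includes exactly one rounding; all derived quantities are re-derived using the weight values at 2000 kg of glass at exact precision (three oxide percentages, glass mass, yield, totals, LOI), as quoted within question or answer.
Target oxide masses per 2000 kg glass:
  MgO: 46.38% × 2000 = 927.6 kg
  ZrO2: 2.240% × 2000 = 44.80 kg
  SiO2: 51.38% × 2000 = 1028 kg
Mass-balance tally per oxide working from each reported weight, on the stated basis (summed amounts equal target values exact up to rounding of places):
  MgO: 1590·0.3180 + 428.3·0.9849 = 927.5 kg (target 927.6 kg)
  ZrO2: 66.74·0.6713 = 44.80 kg (target 44.80 kg)
  SiO2: 1590·0.6324 + 66.74·0.3277 = 1027 kg (target 1028 kg)
Auditing the glass mass value: batch Σ − ignition loss = 2000 kg (per-oxide target masses sum to 2000 kg; basis as stated: 2000 kg — rounding explains the deltas).
Adding the batch up: Σ batch = 2085 kg; LOI removed, Σ of batch·LOI: 85.40 kg; the yield ratio, glass ÷ batch: 95.90%.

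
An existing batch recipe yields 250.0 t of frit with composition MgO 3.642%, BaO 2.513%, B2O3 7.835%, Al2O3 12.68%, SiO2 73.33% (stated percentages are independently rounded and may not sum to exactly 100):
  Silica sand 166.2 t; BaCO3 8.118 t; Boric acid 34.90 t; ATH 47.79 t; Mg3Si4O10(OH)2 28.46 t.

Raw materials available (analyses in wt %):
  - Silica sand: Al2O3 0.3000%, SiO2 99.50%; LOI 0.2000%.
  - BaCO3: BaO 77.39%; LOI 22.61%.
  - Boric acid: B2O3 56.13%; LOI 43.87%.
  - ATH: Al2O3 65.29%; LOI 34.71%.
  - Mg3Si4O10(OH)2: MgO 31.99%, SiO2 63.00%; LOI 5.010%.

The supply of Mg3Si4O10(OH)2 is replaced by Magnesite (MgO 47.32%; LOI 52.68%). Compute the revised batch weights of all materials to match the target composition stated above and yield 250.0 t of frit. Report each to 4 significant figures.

All internal work keeps exact precision from start to finish. Rounding to 4 significant digits governs every mid-chain value as printed. Every reported result undergoes a single rounding — derived quantities, which include the five compositions, LOI, net glass mass, totals, yield, are recomputed in full precision, exactly as shown in problem or answer, using the weight values on 250.0 t of glass.
Target masses of each oxide per 250.0 t frit:
  MgO: 3.642% × 250.0 = 9.105 t
  BaO: 2.513% × 250.0 = 6.282 t
  B2O3: 7.835% × 250.0 = 19.59 t
  Al2O3: 12.68% × 250.0 = 31.70 t
  SiO2: 73.33% × 250.0 = 183.3 t
Mass-balance tally per oxide with the batch weights as given, relative to the basis at hand (summed amounts equal target values within answer rounding):
  MgO: 19.24·0.4732 = 9.104 t (target 9.105 t)
  BaO: 8.118·0.7739 = 6.283 t (target 6.282 t)
  B2O3: 34.90·0.5613 = 19.59 t (target 19.59 t)
  Al2O3: 184.2·0.003000 + 47.71·0.6529 = 31.70 t (target 31.70 t)
  SiO2: 184.2·0.9950 = 183.3 t (target 183.3 t)
Consistency of the glass mass: batch total minus LOI = 250.0 t (summing oxide targets gives 250.0 t; with the basis standing at 250.0 t — gaps are rounding artifacts).
Adding the batch up: Σ batch = 294.2 t; ignition loss, Σ(batch × LOI) = 44.21 t; yield = glass ÷ total batch = 84.97%.

Revised batch per 250.0 t frit:
  Silica sand: 184.2 t
  BaCO3: 8.118 t
  Boric acid: 34.90 t
  ATH: 47.71 t
  Magnesite: 19.24 t
Total batch = 294.2 t; LOI loss = 44.21 t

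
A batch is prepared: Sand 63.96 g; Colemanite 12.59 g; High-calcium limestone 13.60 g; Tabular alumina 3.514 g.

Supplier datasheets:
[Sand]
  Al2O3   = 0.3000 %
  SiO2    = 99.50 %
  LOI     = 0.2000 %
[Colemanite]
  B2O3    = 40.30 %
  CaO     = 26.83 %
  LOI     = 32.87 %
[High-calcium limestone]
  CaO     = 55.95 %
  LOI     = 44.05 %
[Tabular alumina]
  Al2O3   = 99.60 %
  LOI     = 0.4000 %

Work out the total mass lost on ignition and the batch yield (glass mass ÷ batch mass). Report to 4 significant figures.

Rounding to 4 significant figures governs each intermediate as displayed; all internal work runs at full precision at every stage. Each reported figure is rounded exactly once. All derived quantities, which include four oxide percentages, yield, LOI, glass mass, totals, are recomputed in full precision, as given in the problem or the answer, from the batch weights on 83.39 g of glass.
Per-material ignition loss:
  Sand: 63.96 × 0.002000 = 0.1279 g
  Colemanite: 12.59 × 0.3287 = 4.138 g
  High-calcium limestone: 13.60 × 0.4405 = 5.991 g
  Tabular alumina: 3.514 × 0.004000 = 0.01406 g
Total LOI = 10.27 g
Glass = batch − LOI = 93.66 − 10.27 = 83.39 g

LOI loss = 10.27 g; glass = 83.39 g; yield = 89.03%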